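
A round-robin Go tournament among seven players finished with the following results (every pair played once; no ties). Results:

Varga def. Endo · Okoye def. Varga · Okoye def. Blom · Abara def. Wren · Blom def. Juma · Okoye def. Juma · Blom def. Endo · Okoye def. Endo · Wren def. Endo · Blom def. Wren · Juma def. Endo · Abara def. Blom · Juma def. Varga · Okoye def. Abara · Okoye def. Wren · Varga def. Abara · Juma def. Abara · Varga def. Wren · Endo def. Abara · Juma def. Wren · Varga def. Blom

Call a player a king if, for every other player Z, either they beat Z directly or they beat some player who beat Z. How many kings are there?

Blom cannot reach Okoye in two steps.
Varga cannot reach Okoye in two steps.
Endo cannot reach Varga, Okoye, Juma in two steps.
Wren cannot reach Blom, Varga, Okoye, Juma in two steps.
Okoye reaches everyone (king).
Juma cannot reach Okoye in two steps.
Abara cannot reach Varga, Okoye in two steps.
Kings: Okoye — 1.

1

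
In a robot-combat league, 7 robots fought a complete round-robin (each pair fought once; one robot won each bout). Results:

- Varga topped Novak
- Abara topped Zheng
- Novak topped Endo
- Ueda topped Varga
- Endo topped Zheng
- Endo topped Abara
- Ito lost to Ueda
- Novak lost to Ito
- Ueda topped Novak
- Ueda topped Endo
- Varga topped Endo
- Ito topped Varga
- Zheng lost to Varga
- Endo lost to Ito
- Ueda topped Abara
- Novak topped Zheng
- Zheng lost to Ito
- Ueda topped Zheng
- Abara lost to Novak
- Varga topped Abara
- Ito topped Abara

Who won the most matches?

Ueda

Win totals: Ueda 6, Ito 5, Endo 2, Zheng 0, Abara 1, Varga 4, Novak 3.
Ueda leads with 6 wins (next highest: 5).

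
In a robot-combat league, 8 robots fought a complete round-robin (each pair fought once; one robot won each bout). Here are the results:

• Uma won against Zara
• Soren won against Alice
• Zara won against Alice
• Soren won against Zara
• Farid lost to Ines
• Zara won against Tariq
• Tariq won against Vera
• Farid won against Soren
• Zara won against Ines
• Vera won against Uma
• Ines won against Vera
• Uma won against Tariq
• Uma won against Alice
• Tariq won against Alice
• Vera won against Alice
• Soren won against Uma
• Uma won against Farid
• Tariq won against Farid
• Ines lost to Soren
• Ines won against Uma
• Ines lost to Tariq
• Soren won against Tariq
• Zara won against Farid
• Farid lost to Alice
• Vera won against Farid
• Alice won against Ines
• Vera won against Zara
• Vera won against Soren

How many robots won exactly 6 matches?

0

Win totals: Vera 5, Farid 1, Zara 4, Uma 4, Ines 3, Tariq 4, Soren 5, Alice 2.
No robot has exactly 6 wins.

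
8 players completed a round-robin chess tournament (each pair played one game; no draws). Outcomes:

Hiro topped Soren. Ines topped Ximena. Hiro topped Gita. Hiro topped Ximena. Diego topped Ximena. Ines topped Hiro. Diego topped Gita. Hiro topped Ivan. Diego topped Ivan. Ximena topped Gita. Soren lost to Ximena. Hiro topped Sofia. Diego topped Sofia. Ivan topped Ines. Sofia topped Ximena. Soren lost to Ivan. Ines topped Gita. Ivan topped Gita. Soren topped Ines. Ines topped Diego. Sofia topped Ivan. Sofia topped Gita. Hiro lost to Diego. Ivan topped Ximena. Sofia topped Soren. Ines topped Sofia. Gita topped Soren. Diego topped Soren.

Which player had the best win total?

Diego

Win totals: Gita 1, Ximena 2, Ivan 4, Soren 1, Diego 6, Hiro 5, Sofia 4, Ines 5.
Diego leads with 6 wins (next highest: 5).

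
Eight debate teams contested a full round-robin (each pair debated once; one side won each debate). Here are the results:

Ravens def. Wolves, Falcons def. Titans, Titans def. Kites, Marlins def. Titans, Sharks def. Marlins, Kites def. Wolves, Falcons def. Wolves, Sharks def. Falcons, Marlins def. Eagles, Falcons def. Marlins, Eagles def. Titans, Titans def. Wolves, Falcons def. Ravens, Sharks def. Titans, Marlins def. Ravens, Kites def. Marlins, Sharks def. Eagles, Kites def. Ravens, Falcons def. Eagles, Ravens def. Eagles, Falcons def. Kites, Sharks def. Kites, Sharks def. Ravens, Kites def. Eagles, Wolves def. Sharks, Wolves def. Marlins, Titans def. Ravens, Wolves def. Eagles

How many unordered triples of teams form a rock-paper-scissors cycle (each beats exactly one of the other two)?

10

Win totals: Sharks 6, Kites 4, Eagles 1, Wolves 3, Titans 3, Marlins 3, Ravens 2, Falcons 6.
A team with w wins dominates both others in C(w,2) triples; summing gives 15 + 6 + 0 + 3 + 3 + 3 + 1 + 15 = 46 transitive triples.
Total triples C(8,3) = 56, so cyclic triples = 56 − 46 = 10.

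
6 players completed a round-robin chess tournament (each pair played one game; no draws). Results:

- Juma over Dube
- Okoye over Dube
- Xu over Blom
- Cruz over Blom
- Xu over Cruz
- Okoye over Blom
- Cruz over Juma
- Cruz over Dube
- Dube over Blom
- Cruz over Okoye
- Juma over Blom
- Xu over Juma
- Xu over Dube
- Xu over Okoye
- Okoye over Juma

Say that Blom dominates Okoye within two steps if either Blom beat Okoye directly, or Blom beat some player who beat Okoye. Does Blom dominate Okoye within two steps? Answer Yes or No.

No

Blom did not beat Okoye directly.
Blom beat no one, so there is no intermediate player.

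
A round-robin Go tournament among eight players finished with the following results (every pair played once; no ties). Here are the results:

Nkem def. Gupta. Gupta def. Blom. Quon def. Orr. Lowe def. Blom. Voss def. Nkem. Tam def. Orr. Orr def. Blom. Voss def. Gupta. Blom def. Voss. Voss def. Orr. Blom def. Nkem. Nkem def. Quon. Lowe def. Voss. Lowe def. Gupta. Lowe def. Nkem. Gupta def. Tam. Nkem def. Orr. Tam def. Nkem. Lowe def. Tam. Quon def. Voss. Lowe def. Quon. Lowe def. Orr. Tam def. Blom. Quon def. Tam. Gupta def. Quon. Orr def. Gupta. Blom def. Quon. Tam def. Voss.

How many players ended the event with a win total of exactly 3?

5

Win totals: Lowe 7, Gupta 3, Nkem 3, Voss 3, Tam 4, Quon 3, Blom 3, Orr 2.
Exactly 3: Gupta, Nkem, Voss, Quon, Blom — 5 players.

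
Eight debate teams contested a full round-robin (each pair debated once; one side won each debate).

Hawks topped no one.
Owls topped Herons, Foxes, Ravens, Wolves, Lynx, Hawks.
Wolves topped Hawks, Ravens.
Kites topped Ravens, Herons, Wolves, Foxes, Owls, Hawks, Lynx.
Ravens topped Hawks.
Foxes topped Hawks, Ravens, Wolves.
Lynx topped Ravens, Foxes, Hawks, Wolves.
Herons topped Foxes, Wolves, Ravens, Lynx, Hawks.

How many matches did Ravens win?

1

Ravens' results: beat Hawks; lost to Foxes, Lynx, Kites, Herons, Owls, Wolves.
That is 1 win.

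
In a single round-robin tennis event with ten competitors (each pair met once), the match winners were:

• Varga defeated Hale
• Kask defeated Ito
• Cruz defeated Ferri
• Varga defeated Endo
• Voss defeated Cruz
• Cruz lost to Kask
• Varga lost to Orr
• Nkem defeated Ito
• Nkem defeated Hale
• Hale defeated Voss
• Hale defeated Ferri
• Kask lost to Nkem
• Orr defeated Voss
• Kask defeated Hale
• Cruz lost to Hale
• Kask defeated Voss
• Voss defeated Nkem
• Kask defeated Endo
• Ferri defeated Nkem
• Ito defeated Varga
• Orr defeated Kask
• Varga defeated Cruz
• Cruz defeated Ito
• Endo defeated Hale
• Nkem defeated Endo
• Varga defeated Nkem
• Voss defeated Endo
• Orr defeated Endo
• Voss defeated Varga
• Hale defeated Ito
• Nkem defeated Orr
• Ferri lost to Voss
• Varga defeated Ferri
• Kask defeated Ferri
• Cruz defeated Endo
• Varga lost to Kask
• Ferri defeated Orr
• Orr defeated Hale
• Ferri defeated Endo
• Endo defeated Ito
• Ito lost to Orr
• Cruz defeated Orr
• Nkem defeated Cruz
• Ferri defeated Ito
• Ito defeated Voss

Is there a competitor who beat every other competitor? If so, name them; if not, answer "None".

Highest win total is Kask with 7 (out of 9 possible).
Kask lost to Nkem, Orr, so no competitor went undefeated.

None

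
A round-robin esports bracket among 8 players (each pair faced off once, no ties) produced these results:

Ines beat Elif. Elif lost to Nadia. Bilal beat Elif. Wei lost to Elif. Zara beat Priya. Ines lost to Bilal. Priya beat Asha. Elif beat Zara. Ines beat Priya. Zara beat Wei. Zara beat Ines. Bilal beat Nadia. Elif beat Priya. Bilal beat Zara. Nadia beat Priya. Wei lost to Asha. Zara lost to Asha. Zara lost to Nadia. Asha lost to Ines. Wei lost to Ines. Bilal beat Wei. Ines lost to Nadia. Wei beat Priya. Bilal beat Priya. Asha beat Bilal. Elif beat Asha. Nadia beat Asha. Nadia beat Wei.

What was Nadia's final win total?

6

Nadia's results: beat Asha, Priya, Elif, Zara, Ines, Wei; lost to Bilal.
That is 6 wins.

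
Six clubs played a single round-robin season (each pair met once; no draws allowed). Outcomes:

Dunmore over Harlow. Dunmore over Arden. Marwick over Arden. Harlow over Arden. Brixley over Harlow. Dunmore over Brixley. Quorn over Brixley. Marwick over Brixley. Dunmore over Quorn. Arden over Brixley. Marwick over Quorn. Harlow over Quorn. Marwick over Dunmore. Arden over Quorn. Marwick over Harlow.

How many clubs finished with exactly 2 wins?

Win totals: Dunmore 4, Harlow 2, Brixley 1, Marwick 5, Arden 2, Quorn 1.
Exactly 2: Harlow, Arden — 2 clubs.

2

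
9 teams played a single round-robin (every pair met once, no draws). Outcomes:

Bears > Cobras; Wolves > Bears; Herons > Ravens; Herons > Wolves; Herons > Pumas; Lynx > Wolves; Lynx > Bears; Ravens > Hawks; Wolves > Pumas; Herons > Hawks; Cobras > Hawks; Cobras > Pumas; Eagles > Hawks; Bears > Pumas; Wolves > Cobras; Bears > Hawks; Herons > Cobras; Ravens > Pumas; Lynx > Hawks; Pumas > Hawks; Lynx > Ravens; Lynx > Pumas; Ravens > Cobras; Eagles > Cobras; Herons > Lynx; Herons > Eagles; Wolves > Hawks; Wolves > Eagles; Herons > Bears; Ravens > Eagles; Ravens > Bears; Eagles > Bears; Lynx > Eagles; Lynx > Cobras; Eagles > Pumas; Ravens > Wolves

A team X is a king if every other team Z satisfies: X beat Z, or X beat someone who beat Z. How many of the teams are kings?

1

Wolves cannot reach Herons, Lynx, Ravens in two steps.
Hawks cannot reach Wolves, Herons, Cobras, Pumas, Lynx, Ravens, Eagles, Bears in two steps.
Herons reaches everyone (king).
Cobras cannot reach Wolves, Herons, Lynx, Ravens, Eagles, Bears in two steps.
Pumas cannot reach Wolves, Herons, Cobras, Lynx, Ravens, Eagles, Bears in two steps.
Lynx cannot reach Herons in two steps.
Ravens cannot reach Herons, Lynx in two steps.
Eagles cannot reach Wolves, Herons, Lynx, Ravens in two steps.
Bears cannot reach Wolves, Herons, Lynx, Ravens, Eagles in two steps.
Kings: Herons — 1.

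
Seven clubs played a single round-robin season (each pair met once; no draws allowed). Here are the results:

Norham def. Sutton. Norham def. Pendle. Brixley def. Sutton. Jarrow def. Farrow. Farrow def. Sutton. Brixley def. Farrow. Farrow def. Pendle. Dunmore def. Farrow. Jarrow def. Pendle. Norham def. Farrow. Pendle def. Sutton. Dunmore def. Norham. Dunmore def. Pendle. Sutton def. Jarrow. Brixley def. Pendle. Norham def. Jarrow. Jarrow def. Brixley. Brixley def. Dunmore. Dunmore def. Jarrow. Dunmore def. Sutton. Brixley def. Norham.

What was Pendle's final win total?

Pendle's results: beat Sutton; lost to Dunmore, Farrow, Norham, Jarrow, Brixley.
That is 1 win.

1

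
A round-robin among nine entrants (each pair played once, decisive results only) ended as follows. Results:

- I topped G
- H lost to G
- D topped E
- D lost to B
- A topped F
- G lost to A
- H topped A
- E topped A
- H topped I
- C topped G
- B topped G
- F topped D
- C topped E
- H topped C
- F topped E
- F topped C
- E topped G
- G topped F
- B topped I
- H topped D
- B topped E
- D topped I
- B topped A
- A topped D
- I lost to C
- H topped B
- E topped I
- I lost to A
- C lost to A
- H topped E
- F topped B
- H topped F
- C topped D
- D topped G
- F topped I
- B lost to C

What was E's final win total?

3

E's results: beat A, G, I; lost to B, C, D, F, H.
That is 3 wins.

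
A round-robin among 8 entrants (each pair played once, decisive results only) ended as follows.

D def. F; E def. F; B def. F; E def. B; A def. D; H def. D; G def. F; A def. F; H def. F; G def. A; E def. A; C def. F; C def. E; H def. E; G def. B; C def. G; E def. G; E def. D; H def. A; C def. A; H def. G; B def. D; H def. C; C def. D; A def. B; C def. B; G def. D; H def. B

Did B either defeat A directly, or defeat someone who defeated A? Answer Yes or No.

No

B did not beat A directly.
B beat D, F, but each of them lost to A. No two-step path.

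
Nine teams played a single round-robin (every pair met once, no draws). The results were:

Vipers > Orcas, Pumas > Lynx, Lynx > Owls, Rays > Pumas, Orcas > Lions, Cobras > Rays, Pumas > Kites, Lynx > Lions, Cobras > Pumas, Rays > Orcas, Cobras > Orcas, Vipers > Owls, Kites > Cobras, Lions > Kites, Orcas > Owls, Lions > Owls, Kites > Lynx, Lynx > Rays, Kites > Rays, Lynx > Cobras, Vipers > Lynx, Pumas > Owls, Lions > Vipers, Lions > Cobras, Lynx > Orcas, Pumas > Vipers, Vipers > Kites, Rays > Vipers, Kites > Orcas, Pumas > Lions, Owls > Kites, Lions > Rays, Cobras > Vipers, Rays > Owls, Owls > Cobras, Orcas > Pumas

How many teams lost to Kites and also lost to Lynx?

Kites beat: Rays, Orcas, Cobras, Lynx.
Lynx beat: Lions, Rays, Orcas, Cobras, Owls.
Both beat: Rays, Orcas, Cobras — 3.

3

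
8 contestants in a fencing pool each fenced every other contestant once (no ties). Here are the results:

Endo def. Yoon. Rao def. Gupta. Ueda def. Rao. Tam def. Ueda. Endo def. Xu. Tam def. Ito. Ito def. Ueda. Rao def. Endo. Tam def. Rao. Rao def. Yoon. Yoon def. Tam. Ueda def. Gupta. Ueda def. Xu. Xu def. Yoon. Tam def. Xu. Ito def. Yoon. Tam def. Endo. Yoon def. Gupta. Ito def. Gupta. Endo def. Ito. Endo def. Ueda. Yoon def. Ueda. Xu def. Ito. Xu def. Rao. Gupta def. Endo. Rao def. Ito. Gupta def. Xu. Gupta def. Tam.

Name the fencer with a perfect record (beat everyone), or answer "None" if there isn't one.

None

Highest win total is Tam with 5 (out of 7 possible).
Tam lost to Gupta, Yoon, so no fencer went undefeated.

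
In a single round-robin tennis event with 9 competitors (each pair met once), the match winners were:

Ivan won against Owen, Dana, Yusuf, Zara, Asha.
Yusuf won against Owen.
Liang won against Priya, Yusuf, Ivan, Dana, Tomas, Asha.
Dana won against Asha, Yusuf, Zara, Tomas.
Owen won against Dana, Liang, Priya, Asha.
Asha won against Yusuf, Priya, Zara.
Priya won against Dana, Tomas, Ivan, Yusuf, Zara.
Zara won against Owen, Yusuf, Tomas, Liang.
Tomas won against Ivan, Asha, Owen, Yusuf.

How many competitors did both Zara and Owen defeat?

1

Zara beat: Yusuf, Tomas, Liang, Owen.
Owen beat: Liang, Dana, Asha, Priya.
Both beat: Liang — 1.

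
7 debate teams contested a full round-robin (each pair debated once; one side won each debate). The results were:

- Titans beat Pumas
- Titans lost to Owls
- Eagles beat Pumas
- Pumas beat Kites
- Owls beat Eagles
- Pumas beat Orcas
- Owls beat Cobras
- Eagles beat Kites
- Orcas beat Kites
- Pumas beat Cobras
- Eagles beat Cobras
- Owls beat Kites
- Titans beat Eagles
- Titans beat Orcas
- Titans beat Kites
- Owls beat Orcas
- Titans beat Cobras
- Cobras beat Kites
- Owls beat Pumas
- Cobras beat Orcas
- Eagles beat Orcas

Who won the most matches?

Owls

Win totals: Pumas 3, Cobras 2, Kites 0, Titans 5, Orcas 1, Eagles 4, Owls 6.
Owls leads with 6 wins (next highest: 5).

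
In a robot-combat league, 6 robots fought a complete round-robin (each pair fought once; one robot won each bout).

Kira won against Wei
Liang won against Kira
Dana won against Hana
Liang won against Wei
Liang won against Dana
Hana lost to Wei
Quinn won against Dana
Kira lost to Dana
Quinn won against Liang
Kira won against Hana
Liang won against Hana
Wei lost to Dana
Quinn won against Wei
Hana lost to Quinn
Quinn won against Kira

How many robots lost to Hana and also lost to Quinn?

0

Hana beat: no one.
Quinn beat: Wei, Hana, Liang, Kira, Dana.
No one was beaten by both.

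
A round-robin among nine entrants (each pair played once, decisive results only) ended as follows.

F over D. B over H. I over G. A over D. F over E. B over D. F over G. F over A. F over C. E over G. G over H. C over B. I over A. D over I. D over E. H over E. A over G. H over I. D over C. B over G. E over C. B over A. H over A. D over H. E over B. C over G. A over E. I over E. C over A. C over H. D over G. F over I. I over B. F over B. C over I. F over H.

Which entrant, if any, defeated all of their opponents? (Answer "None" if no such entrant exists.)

F

F has 8 wins out of 8 opponents — a perfect record.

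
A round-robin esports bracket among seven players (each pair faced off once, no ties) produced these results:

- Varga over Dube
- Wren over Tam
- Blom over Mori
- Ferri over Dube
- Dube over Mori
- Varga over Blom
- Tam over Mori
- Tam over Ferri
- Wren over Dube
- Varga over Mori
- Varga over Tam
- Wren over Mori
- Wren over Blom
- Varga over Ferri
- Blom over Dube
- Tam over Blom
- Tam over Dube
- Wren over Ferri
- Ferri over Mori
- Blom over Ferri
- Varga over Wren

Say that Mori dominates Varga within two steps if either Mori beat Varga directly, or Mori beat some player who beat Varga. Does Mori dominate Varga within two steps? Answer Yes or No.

No

Mori did not beat Varga directly.
Mori beat no one, so there is no intermediate player.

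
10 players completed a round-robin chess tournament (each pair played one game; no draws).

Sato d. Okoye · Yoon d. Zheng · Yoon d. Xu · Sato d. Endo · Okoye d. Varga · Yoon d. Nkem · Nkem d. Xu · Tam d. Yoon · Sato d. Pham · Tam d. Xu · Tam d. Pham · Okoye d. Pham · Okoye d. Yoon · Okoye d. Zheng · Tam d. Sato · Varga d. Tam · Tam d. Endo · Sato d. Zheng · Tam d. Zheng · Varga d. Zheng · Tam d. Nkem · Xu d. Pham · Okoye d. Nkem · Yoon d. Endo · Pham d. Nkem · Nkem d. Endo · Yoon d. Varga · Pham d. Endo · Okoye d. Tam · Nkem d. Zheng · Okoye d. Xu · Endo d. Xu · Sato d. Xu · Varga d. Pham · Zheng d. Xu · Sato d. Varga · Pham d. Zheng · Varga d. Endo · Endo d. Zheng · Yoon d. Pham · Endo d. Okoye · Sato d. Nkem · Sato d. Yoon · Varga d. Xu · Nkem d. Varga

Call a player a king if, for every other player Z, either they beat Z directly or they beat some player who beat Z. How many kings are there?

Varga reaches everyone (king).
Zheng cannot reach Varga, Sato, Yoon, Nkem, Okoye, Tam, Endo in two steps.
Sato reaches everyone (king).
Yoon cannot reach Sato in two steps.
Nkem cannot reach Sato, Yoon in two steps.
Xu cannot reach Varga, Sato, Yoon, Okoye, Tam in two steps.
Okoye reaches everyone (king).
Tam reaches everyone (king).
Endo cannot reach Sato in two steps.
Pham cannot reach Sato, Yoon, Tam in two steps.
Kings: Varga, Sato, Okoye, Tam — 4.

4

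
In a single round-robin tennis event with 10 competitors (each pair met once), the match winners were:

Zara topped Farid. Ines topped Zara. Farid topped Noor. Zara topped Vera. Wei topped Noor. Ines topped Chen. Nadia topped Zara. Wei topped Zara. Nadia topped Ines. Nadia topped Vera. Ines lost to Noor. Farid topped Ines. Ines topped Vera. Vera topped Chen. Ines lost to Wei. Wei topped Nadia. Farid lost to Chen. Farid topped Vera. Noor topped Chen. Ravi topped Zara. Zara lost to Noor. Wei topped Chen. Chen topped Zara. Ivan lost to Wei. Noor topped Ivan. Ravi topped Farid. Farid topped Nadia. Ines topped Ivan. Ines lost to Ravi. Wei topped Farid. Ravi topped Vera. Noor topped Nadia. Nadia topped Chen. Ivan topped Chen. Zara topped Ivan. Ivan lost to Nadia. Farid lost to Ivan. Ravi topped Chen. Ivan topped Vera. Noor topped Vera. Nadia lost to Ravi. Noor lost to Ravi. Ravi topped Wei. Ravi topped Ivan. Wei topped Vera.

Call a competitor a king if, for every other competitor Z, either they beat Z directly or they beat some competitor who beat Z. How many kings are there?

Zara cannot reach Ravi, Wei in two steps.
Ravi reaches everyone (king).
Ivan cannot reach Ravi, Wei in two steps.
Chen cannot reach Ravi, Wei in two steps.
Noor cannot reach Ravi, Wei in two steps.
Vera cannot reach Ravi, Ivan, Noor, Wei, Ines, Nadia in two steps.
Wei cannot reach Ravi in two steps.
Ines cannot reach Ravi, Noor, Wei, Nadia in two steps.
Farid cannot reach Ravi, Wei in two steps.
Nadia cannot reach Ravi, Noor, Wei in two steps.
Kings: Ravi — 1.

1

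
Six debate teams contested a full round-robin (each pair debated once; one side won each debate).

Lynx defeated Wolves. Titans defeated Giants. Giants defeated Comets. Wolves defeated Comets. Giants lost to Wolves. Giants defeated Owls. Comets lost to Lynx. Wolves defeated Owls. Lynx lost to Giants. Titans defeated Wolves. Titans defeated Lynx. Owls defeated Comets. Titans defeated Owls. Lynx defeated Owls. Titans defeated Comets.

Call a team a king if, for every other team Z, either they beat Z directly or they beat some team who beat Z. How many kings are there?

Lynx cannot reach Titans in two steps.
Wolves cannot reach Titans in two steps.
Comets cannot reach Lynx, Wolves, Giants, Titans, Owls in two steps.
Giants cannot reach Titans in two steps.
Titans reaches everyone (king).
Owls cannot reach Lynx, Wolves, Giants, Titans in two steps.
Kings: Titans — 1.

1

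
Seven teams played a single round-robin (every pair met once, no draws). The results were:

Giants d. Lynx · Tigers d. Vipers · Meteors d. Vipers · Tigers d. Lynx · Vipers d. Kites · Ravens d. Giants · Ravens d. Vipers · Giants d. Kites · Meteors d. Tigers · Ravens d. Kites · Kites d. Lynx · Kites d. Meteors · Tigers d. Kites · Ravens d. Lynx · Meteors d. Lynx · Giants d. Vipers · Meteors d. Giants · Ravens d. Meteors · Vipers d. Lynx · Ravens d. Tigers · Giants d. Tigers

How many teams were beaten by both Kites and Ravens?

Kites beat: Lynx, Meteors.
Ravens beat: Lynx, Vipers, Giants, Tigers, Meteors, Kites.
Both beat: Lynx, Meteors — 2.

2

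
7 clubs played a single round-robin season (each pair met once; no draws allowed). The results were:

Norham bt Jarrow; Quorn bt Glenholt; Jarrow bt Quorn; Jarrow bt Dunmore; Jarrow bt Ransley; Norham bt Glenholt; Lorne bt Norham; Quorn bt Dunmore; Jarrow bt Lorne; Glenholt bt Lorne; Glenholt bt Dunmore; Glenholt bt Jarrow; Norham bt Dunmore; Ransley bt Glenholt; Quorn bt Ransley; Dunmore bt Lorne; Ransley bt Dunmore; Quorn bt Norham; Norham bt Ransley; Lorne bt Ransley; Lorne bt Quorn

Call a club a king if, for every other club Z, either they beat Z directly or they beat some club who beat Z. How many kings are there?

5

Jarrow reaches everyone (king).
Dunmore cannot reach Jarrow, Glenholt in two steps.
Glenholt reaches everyone (king).
Quorn reaches everyone (king).
Lorne reaches everyone (king).
Norham reaches everyone (king).
Ransley cannot reach Quorn, Norham in two steps.
Kings: Jarrow, Glenholt, Quorn, Lorne, Norham — 5.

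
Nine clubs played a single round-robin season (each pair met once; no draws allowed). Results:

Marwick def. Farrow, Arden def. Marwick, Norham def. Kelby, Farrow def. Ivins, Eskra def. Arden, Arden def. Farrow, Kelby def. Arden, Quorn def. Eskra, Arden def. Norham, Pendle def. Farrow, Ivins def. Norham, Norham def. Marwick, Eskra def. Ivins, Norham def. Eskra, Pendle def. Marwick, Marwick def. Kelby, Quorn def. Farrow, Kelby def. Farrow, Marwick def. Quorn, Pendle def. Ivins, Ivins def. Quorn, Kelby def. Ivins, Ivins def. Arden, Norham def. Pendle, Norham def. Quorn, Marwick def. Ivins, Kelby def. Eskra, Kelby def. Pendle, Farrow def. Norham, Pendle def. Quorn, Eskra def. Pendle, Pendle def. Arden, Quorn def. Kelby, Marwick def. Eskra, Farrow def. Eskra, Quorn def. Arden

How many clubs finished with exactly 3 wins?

4

Win totals: Quorn 4, Pendle 5, Kelby 5, Farrow 3, Norham 5, Ivins 3, Arden 3, Eskra 3, Marwick 5.
Exactly 3: Farrow, Ivins, Arden, Eskra — 4 clubs.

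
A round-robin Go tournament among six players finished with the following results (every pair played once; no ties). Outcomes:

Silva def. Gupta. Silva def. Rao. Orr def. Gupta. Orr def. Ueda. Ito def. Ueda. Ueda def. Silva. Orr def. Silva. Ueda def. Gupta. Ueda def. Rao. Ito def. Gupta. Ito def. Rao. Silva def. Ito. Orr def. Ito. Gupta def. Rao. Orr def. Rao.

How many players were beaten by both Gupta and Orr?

Gupta beat: Rao.
Orr beat: Rao, Gupta, Ito, Ueda, Silva.
Both beat: Rao — 1.

1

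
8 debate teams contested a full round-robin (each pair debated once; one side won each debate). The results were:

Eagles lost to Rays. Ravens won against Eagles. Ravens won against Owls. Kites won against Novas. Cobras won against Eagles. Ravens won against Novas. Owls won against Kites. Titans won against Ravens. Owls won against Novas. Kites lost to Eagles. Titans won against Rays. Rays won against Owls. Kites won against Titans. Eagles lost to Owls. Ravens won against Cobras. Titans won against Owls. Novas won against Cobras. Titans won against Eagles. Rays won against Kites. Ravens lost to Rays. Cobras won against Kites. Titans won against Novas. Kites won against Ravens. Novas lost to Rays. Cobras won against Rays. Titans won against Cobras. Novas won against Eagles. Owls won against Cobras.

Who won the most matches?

Titans

Win totals: Rays 5, Cobras 3, Kites 3, Titans 6, Ravens 4, Novas 2, Owls 4, Eagles 1.
Titans leads with 6 wins (next highest: 5).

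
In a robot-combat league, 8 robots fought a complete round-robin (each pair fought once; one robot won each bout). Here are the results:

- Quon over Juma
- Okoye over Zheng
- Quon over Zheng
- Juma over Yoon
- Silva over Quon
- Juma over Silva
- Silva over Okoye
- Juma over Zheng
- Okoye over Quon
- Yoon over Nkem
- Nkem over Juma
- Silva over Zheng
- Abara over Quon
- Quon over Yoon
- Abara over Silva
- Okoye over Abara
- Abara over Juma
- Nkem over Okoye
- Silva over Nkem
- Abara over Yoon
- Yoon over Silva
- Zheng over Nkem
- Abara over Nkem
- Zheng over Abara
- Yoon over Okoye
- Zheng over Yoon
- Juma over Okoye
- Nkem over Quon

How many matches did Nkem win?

3

Nkem's results: beat Okoye, Quon, Juma; lost to Abara, Zheng, Yoon, Silva.
That is 3 wins.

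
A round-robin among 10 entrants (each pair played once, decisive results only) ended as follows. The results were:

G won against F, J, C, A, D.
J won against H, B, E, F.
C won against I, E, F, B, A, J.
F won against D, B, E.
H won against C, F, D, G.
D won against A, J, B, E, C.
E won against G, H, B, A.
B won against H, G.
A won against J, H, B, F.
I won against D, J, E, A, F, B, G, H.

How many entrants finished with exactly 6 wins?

1

Win totals: A 4, B 2, C 6, D 5, E 4, F 3, G 5, H 4, I 8, J 4.
Exactly 6: C — 1 entrant.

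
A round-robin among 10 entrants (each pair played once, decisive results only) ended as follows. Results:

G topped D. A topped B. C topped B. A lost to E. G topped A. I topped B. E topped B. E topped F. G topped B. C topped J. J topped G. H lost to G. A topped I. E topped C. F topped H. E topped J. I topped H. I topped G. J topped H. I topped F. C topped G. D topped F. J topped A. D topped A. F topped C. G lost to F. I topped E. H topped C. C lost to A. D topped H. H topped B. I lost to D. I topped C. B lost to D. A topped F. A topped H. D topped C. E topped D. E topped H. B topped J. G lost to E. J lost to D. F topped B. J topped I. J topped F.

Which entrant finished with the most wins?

Win totals: A 5, B 1, C 3, D 7, E 8, F 4, G 4, H 2, I 6, J 5.
E leads with 8 wins (next highest: 7).

E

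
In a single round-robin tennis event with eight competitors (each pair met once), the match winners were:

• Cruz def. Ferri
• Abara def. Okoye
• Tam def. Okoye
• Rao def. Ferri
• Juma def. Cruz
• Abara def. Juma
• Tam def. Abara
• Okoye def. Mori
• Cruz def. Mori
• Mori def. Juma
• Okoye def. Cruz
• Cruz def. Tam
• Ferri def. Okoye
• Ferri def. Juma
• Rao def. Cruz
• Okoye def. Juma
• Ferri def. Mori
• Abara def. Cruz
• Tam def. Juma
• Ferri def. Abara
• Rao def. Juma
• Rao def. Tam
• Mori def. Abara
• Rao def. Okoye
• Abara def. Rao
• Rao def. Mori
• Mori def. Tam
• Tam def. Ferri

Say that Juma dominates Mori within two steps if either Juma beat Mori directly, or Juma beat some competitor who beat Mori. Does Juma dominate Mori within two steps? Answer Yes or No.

Juma did not beat Mori directly.
Juma beat Cruz. Of those, Cruz beat Mori.

Yes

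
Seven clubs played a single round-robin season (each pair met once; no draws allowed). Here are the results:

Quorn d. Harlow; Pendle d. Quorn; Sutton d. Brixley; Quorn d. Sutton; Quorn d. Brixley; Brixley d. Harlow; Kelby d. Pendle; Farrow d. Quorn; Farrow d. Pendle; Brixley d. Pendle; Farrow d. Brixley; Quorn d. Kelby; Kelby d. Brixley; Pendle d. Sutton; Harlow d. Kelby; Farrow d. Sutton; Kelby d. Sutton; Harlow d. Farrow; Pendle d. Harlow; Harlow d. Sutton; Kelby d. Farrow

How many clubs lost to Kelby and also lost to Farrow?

Kelby beat: Brixley, Pendle, Sutton, Farrow.
Farrow beat: Brixley, Pendle, Sutton, Quorn.
Both beat: Brixley, Pendle, Sutton — 3.

3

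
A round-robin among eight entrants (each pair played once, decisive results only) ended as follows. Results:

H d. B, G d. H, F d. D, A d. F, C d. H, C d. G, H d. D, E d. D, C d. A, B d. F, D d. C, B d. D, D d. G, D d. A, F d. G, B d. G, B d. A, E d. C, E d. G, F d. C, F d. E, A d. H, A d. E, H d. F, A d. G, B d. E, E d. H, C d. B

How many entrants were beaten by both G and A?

G beat: H.
A beat: E, F, G, H.
Both beat: H — 1.

1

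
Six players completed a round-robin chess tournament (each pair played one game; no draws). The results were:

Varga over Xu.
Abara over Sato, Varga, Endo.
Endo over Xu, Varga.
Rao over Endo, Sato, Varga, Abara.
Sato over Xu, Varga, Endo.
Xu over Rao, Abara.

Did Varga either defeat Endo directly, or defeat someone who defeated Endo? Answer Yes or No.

Varga did not beat Endo directly.
Varga beat Xu, but each of them lost to Endo. No two-step path.

No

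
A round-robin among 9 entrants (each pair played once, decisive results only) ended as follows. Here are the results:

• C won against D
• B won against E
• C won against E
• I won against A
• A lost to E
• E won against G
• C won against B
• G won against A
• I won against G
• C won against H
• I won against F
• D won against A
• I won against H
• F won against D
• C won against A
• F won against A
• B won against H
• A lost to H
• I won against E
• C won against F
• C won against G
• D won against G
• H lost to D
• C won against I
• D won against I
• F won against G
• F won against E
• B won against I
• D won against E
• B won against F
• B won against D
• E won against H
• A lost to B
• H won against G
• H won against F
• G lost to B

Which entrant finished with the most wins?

Win totals: A 0, B 7, C 8, D 5, E 3, F 4, G 1, H 3, I 5.
C leads with 8 wins (next highest: 7).

C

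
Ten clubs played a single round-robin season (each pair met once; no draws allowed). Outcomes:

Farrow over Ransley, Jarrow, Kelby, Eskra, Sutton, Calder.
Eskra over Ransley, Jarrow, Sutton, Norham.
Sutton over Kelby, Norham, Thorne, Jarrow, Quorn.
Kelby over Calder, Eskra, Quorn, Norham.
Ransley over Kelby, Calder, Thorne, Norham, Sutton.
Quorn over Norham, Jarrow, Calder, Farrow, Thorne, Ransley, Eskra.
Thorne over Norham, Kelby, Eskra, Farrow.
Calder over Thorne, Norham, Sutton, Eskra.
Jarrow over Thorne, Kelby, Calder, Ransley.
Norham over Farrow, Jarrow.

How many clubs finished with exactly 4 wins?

Win totals: Eskra 4, Sutton 5, Norham 2, Jarrow 4, Quorn 7, Kelby 4, Farrow 6, Thorne 4, Calder 4, Ransley 5.
Exactly 4: Eskra, Jarrow, Kelby, Thorne, Calder — 5 clubs.

5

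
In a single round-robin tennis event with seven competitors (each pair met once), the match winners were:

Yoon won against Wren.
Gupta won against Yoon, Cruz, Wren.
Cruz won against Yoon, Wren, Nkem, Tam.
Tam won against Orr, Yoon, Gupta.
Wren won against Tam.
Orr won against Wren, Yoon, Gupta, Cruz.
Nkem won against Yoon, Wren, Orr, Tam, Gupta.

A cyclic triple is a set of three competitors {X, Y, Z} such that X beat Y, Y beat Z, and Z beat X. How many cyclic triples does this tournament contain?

7

Win totals: Tam 3, Gupta 3, Nkem 5, Wren 1, Orr 4, Yoon 1, Cruz 4.
A competitor with w wins dominates both others in C(w,2) triples; summing gives 3 + 3 + 10 + 0 + 6 + 0 + 6 = 28 transitive triples.
Total triples C(7,3) = 35, so cyclic triples = 35 − 28 = 7.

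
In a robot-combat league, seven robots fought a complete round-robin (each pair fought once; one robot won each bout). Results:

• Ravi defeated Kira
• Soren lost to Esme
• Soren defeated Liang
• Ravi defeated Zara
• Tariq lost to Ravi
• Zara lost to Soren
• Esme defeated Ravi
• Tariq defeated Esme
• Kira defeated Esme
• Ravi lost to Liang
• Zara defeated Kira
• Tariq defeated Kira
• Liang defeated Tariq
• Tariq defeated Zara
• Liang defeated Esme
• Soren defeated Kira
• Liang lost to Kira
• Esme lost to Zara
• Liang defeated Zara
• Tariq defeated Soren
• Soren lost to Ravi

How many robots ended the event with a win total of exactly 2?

Win totals: Esme 2, Soren 3, Tariq 4, Liang 4, Ravi 4, Zara 2, Kira 2.
Exactly 2: Esme, Zara, Kira — 3 robots.

3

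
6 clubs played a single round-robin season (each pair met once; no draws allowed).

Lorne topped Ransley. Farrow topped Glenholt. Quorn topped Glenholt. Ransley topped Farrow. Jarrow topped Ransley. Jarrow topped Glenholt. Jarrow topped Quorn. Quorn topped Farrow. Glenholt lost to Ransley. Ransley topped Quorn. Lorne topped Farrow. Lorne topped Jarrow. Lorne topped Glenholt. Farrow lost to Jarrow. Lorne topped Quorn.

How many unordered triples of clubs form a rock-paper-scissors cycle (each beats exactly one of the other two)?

0

Of the C(6,3) = 20 triples, the cyclic ones are: none.
That is 0.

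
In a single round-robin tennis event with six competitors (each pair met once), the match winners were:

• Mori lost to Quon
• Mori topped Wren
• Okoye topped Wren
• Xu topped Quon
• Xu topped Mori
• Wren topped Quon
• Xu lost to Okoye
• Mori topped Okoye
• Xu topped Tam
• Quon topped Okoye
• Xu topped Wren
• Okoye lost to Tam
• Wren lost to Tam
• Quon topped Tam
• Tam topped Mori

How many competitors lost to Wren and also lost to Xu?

Wren beat: Quon.
Xu beat: Quon, Tam, Mori, Wren.
Both beat: Quon — 1.

1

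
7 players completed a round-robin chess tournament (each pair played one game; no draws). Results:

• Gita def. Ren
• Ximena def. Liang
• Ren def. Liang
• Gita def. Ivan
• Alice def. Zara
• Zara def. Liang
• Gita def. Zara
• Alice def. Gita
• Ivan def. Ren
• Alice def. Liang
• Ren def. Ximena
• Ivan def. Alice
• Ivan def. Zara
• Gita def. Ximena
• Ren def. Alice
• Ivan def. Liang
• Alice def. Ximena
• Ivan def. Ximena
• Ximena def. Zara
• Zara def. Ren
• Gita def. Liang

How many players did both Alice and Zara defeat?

Alice beat: Gita, Liang, Ximena, Zara.
Zara beat: Ren, Liang.
Both beat: Liang — 1.

1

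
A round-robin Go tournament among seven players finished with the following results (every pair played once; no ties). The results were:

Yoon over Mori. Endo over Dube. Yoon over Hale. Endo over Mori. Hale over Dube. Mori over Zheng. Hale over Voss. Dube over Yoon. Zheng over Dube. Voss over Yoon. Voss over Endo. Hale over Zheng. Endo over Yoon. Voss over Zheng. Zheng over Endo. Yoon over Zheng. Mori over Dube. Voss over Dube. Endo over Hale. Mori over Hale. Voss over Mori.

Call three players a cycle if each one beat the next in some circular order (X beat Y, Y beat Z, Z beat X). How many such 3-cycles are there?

9

Win totals: Voss 5, Mori 3, Zheng 2, Endo 4, Dube 1, Hale 3, Yoon 3.
A player with w wins dominates both others in C(w,2) triples; summing gives 10 + 3 + 1 + 6 + 0 + 3 + 3 = 26 transitive triples.
Total triples C(7,3) = 35, so cyclic triples = 35 − 26 = 9.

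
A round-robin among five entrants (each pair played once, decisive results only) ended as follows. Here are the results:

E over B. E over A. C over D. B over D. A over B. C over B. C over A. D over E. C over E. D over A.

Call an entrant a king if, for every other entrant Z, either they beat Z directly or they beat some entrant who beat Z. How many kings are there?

1

A cannot reach C, E in two steps.
B cannot reach C in two steps.
C reaches everyone (king).
D cannot reach C in two steps.
E cannot reach C in two steps.
Kings: C — 1.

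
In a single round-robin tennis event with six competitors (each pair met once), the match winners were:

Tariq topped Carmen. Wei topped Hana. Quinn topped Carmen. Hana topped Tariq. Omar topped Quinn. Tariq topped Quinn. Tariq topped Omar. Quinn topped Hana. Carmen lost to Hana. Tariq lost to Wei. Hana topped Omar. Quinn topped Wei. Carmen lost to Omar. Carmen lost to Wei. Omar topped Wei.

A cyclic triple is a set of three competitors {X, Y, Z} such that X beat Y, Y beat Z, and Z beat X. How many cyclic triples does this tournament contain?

5

Of the C(6,3) = 20 triples, the cyclic ones are: {Tariq, Omar, Wei}; {Tariq, Quinn, Hana}; {Tariq, Quinn, Wei}; {Omar, Quinn, Hana}; {Omar, Hana, Wei}.
That is 5.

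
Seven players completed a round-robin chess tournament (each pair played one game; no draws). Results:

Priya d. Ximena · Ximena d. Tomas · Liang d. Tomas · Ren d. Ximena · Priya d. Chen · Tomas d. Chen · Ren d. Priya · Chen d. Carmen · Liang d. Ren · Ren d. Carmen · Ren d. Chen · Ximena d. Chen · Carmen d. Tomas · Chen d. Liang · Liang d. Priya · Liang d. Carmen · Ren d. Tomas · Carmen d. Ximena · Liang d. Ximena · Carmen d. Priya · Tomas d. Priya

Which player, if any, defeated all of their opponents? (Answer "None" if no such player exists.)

None

Highest win total is Ren with 5 (out of 6 possible).
Ren lost to Liang, so no player went undefeated.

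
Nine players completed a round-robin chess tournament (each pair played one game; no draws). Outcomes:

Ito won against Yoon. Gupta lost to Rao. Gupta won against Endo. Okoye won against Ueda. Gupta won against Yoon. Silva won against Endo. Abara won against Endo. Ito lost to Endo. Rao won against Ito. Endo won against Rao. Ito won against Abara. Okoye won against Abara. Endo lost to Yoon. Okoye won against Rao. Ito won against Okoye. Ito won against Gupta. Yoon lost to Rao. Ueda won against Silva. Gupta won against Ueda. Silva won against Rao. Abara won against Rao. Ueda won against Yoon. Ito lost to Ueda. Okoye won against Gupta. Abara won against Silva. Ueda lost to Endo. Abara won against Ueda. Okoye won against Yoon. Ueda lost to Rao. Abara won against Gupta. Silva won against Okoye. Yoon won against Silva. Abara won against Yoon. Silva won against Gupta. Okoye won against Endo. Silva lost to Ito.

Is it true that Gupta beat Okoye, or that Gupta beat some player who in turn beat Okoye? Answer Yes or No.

No

Gupta did not beat Okoye directly.
Gupta beat Yoon, Ueda, Endo, but each of them lost to Okoye. No two-step path.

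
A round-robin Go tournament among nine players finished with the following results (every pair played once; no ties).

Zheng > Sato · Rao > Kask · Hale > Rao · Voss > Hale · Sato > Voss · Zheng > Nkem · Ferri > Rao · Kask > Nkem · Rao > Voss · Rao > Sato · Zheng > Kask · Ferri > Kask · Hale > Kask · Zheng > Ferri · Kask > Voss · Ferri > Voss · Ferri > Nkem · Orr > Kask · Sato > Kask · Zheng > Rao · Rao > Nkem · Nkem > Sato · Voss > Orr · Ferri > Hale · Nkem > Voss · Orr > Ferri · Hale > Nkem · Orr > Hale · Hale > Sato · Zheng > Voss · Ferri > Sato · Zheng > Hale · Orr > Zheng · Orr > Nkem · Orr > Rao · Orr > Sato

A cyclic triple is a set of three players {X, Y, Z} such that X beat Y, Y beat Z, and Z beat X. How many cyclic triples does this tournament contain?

Win totals: Orr 7, Sato 2, Kask 2, Zheng 7, Hale 4, Nkem 2, Rao 4, Voss 2, Ferri 6.
A player with w wins dominates both others in C(w,2) triples; summing gives 21 + 1 + 1 + 21 + 6 + 1 + 6 + 1 + 15 = 73 transitive triples.
Total triples C(9,3) = 84, so cyclic triples = 84 − 73 = 11.

11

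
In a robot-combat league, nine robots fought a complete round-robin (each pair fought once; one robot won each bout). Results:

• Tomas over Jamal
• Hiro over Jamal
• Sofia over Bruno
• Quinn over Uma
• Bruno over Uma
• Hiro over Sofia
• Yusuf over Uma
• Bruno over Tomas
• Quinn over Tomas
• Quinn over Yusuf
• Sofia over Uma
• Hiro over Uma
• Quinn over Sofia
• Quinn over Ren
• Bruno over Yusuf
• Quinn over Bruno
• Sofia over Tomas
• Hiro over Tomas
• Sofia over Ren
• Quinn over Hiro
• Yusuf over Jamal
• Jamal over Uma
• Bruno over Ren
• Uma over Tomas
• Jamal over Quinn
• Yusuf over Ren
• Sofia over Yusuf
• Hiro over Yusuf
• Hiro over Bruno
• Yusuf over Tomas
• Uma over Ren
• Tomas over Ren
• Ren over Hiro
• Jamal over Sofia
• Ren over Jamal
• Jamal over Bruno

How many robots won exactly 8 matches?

0

Win totals: Yusuf 4, Ren 2, Hiro 6, Bruno 4, Quinn 7, Jamal 4, Sofia 5, Tomas 2, Uma 2.
No robot has exactly 8 wins.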